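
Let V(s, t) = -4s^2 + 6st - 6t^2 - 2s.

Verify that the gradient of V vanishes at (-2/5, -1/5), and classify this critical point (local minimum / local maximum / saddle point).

∇V = (-8s + 6t - 2, 6s - 12t); substituting (-2/5, -1/5) gives ∇V = (0, 0), so (-2/5, -1/5) is indeed a critical point.
The Hessian of V is constant: H = [[-8, 6], [6, -12]].
det(H) = (-8)·(-12) − 6² = 60.
det(H) > 0 and tr(H) = -20 < 0, so H is negative definite and the point is a local maximum.

local maximum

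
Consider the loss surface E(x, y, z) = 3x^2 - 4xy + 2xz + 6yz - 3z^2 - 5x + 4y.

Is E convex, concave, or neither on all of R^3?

E is quadratic, so its Hessian is the constant matrix H = [[6, -4, 2], [-4, 0, 6], [2, 6, -6]].
Leading principal minors: 6, -16, -216.
Neither pattern holds ⇒ H is indefinite ⇒ neither convex nor concave.

neither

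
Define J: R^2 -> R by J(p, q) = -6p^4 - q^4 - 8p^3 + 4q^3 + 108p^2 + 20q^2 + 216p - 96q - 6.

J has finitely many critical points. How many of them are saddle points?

4

J separates as a function of p plus a function of q, so ∇J=0 decouples.
∂J/∂p = -24(p - 3)(p + 1)(p + 3) = 0 at p ∈ {-3, -1, 3}; ∂J/∂q = -4(q - 4)(q - 2)(q + 3) = 0 at q ∈ {-3, 2, 4}.
The Hessian is diagonal: diag(J_pp, J_qq). Second derivatives: J_pp(-3)=-288, J_pp(-1)=192, J_pp(3)=-576; J_qq(-3)=-140, J_qq(2)=40, J_qq(4)=-56.
Saddle points occur where the two diagonal entries have opposite signs: (-3, 2), (-1, -3), (-1, 4), (3, 2). Count: 4.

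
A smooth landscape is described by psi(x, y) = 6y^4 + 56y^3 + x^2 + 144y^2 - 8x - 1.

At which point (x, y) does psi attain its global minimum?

psi(x,y) separates as P(x) + Q(y) − 1, so its minimum is min P + min Q − 1.
P'(x) = 2x - 8 vanishes at x ∈ {4}; Q'(y) = 24y(y + 3)(y + 4) vanishes at y ∈ {-4, -3, 0}.
Local minima of P (where P''>0): P(4)=-16. Local minima of Q: Q(-4)=256, Q(0)=0.
So the global minimum of psi is P(4) + Q(0) − 1 = -16 + 0 − 1 = -17, attained at (4, 0).

(4, 0)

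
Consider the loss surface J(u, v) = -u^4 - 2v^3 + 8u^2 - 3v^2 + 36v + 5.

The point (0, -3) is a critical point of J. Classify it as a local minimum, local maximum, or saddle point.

local minimum

The mixed partial ∂²J/∂u∂v is 0, so the Hessian at any point is diag(J_uu, J_vv) = diag(4(-3u^2 + 4), -6(2v + 1)).
At (0, -3): H = diag(16, 30).
Both eigenvalues are positive, so H is positive definite: a local minimum.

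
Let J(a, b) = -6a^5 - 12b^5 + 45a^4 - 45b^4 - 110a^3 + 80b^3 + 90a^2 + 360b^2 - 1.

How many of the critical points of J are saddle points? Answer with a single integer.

8

J separates as a function of a plus a function of b, so ∇J=0 decouples.
∂J/∂a = -30a(a - 3)(a - 2)(a - 1) = 0 at a ∈ {0, 1, 2, 3}; ∂J/∂b = -60b(b - 2)(b + 2)(b + 3) = 0 at b ∈ {-3, -2, 0, 2}.
The Hessian is diagonal: diag(J_aa, J_bb). Second derivatives: J_aa(0)=180, J_aa(1)=-60, J_aa(2)=60, J_aa(3)=-180; J_bb(-3)=900, J_bb(-2)=-480, J_bb(0)=720, J_bb(2)=-2400.
Saddle points occur where the two diagonal entries have opposite signs: (0, -2), (0, 2), (1, -3), (1, 0), (2, -2), (2, 2), (3, -3), (3, 0). Count: 8.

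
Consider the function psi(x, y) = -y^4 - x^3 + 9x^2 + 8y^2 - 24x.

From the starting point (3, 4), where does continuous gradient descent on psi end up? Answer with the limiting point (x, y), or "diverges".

psi is separable, so gradient descent decouples: x follows -∂psi/∂x, y follows -∂psi/∂y.
∂psi/∂x = -3(x - 4)(x - 2); at x=3 this is 3, so x decreases.
∂psi/∂y = -4y(y - 2)(y + 2); at y=4 this is -192, so y increases.
The y-coordinate has no critical point in that direction and runs off to infinity.

diverges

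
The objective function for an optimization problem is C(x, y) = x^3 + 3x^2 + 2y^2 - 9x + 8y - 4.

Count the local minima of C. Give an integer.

C separates as a function of x plus a function of y, so ∇C=0 decouples.
∂C/∂x = 3(x - 1)(x + 3) = 0 at x ∈ {-3, 1}; ∂C/∂y = 4(y + 2) = 0 at y ∈ {-2}.
The Hessian is diagonal: diag(C_xx, C_yy). Second derivatives: C_xx(-3)=-12, C_xx(1)=12; C_yy(-2)=4.
Local minima occur where both diagonal entries positive: (1, -2). Count: 1.

1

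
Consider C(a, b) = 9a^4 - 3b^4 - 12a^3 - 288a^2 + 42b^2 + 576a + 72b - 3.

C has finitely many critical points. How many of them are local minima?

2

C separates as a function of a plus a function of b, so ∇C=0 decouples.
∂C/∂a = 36(a - 4)(a - 1)(a + 4) = 0 at a ∈ {-4, 1, 4}; ∂C/∂b = -12(b - 3)(b + 1)(b + 2) = 0 at b ∈ {-2, -1, 3}.
The Hessian is diagonal: diag(C_aa, C_bb). Second derivatives: C_aa(-4)=1440, C_aa(1)=-540, C_aa(4)=864; C_bb(-2)=-60, C_bb(-1)=48, C_bb(3)=-240.
Local minima occur where both diagonal entries positive: (-4, -1), (4, -1). Count: 2.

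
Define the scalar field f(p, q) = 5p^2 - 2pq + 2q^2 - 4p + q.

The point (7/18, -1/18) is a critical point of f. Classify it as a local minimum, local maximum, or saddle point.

local minimum

The Hessian of f is constant: H = [[10, -2], [-2, 4]].
det(H) = 10·4 − (-2)² = 36.
det(H) > 0 and tr(H) = 14 > 0, so H is positive definite and the point is a local minimum.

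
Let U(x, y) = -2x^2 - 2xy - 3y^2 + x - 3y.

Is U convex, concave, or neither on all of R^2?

U is quadratic, so its Hessian is the constant matrix H = [[-4, -2], [-2, -6]].
det(H) = 20, tr(H) = -10.
det(H) > 0 and tr(H) < 0, so H is negative definite everywhere: concave.

concave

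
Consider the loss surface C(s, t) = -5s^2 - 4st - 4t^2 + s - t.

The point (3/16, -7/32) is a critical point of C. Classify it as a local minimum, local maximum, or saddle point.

local maximum

The Hessian of C is constant: H = [[-10, -4], [-4, -8]].
det(H) = (-10)·(-8) − (-4)² = 64.
det(H) > 0 and tr(H) = -18 < 0, so H is negative definite and the point is a local maximum.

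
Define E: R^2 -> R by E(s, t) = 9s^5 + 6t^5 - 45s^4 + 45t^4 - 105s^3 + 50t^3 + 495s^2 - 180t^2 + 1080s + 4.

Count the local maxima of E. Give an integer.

4

E separates as a function of s plus a function of t, so ∇E=0 decouples.
∂E/∂s = 45(s - 4)(s - 3)(s + 1)(s + 2) = 0 at s ∈ {-2, -1, 3, 4}; ∂E/∂t = 30t(t - 1)(t + 3)(t + 4) = 0 at t ∈ {-4, -3, 0, 1}.
The Hessian is diagonal: diag(E_ss, E_tt). Second derivatives: E_ss(-2)=-1350, E_ss(-1)=900, E_ss(3)=-900, E_ss(4)=1350; E_tt(-4)=-600, E_tt(-3)=360, E_tt(0)=-360, E_tt(1)=600.
Local maxima occur where both diagonal entries negative: (-2, -4), (-2, 0), (3, -4), (3, 0). Count: 4.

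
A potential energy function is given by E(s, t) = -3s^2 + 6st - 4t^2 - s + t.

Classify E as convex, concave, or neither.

E is quadratic, so its Hessian is the constant matrix H = [[-6, 6], [6, -8]].
det(H) = 12, tr(H) = -14.
det(H) > 0 and tr(H) < 0, so H is negative definite everywhere: concave.

concave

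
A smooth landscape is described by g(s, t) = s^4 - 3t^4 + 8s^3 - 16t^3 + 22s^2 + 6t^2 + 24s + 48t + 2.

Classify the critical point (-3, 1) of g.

The mixed partial ∂²g/∂s∂t is 0, so the Hessian at any point is diag(g_ss, g_tt) = diag(4(3s^2 + 12s + 11), 12(-3t^2 - 8t + 1)).
At (-3, 1): H = diag(8, -120).
The eigenvalues have opposite signs, so H is indefinite: a saddle point.

saddle point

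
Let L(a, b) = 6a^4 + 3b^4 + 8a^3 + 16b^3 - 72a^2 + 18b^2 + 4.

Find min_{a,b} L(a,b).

L(a,b) separates as P(a) + Q(b) + 4, so its minimum is min P + min Q + 4.
P'(a) = 24a(a - 2)(a + 3) vanishes at a ∈ {-3, 0, 2}; Q'(b) = 12b(b + 1)(b + 3) vanishes at b ∈ {-3, -1, 0}.
Local minima of P (where P''>0): P(-3)=-378, P(2)=-128. Local minima of Q: Q(-3)=-27, Q(0)=0.
So the global minimum of L is P(-3) + Q(-3) + 4 = -378 − 27 + 4 = -401, attained at (-3, -3).

-401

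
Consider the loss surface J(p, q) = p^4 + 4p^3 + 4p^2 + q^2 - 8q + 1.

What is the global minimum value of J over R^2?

-15

J(p,q) separates as A(p) + B(q) + 1, so its minimum is min A + min B + 1.
A'(p) = 4p(p + 1)(p + 2) vanishes at p ∈ {-2, -1, 0}; B'(q) = 2q - 8 vanishes at q ∈ {4}.
Local minima of A (where A''>0): A(-2)=0, A(0)=0. Local minima of B: B(4)=-16.
So the global minimum of J is A(-2) + B(4) + 1 = 0 − 16 + 1 = -15, attained at (-2, 4).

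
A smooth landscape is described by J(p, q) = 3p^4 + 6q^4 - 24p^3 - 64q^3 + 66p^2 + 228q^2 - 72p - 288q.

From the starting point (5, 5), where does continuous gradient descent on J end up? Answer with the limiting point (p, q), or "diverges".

(3, 4)

J is separable, so gradient descent decouples: p follows -∂J/∂p, q follows -∂J/∂q.
∂J/∂p = 12(p - 3)(p - 2)(p - 1); at p=5 this is 288, so p decreases.
∂J/∂q = 24(q - 4)(q - 3)(q - 1); at q=5 this is 192, so q decreases.
p converges to its nearest critical value 3 (a local min of the p-part); q converges to 4. The iterate converges to (3, 4).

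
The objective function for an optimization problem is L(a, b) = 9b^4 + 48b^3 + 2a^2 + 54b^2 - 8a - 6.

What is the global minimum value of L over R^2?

-95

L(a,b) separates as P(a) + Q(b) − 6, so its minimum is min P + min Q − 6.
P'(a) = 4a - 8 vanishes at a ∈ {2}; Q'(b) = 36b(b + 1)(b + 3) vanishes at b ∈ {-3, -1, 0}.
Local minima of P (where P''>0): P(2)=-8. Local minima of Q: Q(-3)=-81, Q(0)=0.
So the global minimum of L is P(2) + Q(-3) − 6 = -8 − 81 − 6 = -95, attained at (2, -3).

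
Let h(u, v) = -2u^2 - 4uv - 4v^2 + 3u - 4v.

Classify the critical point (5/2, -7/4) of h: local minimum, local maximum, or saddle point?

The Hessian of h is constant: H = [[-4, -4], [-4, -8]].
det(H) = (-4)·(-8) − (-4)² = 16.
det(H) > 0 and tr(H) = -12 < 0, so H is negative definite and the point is a local maximum.

local maximum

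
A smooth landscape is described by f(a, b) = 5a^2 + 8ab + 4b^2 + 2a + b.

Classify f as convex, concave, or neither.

convex

f is quadratic, so its Hessian is the constant matrix H = [[10, 8], [8, 8]].
det(H) = 16, tr(H) = 18.
det(H) > 0 and tr(H) > 0, so H is positive definite everywhere: convex.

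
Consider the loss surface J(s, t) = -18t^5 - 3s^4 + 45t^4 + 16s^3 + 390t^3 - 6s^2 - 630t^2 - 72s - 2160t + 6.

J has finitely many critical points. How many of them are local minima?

2

J separates as a function of s plus a function of t, so ∇J=0 decouples.
∂J/∂s = -12(s - 3)(s - 2)(s + 1) = 0 at s ∈ {-1, 2, 3}; ∂J/∂t = -90(t - 4)(t - 2)(t + 1)(t + 3) = 0 at t ∈ {-3, -1, 2, 4}.
The Hessian is diagonal: diag(J_ss, J_tt). Second derivatives: J_ss(-1)=-144, J_ss(2)=36, J_ss(3)=-48; J_tt(-3)=6300, J_tt(-1)=-2700, J_tt(2)=2700, J_tt(4)=-6300.
Local minima occur where both diagonal entries positive: (2, -3), (2, 2). Count: 2.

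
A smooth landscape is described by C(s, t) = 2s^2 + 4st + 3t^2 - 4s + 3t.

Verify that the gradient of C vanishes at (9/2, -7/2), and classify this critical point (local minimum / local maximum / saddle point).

∇C = (4s + 4t - 4, 4s + 6t + 3); substituting (9/2, -7/2) gives ∇C = (0, 0), so (9/2, -7/2) is indeed a critical point.
The Hessian of C is constant: H = [[4, 4], [4, 6]].
det(H) = 4·6 − 4² = 8.
det(H) > 0 and tr(H) = 10 > 0, so H is positive definite and the point is a local minimum.

local minimum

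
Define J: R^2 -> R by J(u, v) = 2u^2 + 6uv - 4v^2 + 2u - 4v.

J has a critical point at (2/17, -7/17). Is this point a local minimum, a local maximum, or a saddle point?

saddle point

The Hessian of J is constant: H = [[4, 6], [6, -8]].
det(H) = 4·(-8) − 6² = -68.
Since det(H) < 0, H is indefinite and the critical point is a saddle point.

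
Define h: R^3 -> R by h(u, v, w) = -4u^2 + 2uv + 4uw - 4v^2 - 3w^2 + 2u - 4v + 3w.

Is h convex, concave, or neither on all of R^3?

h is quadratic, so its Hessian is the constant matrix H = [[-8, 2, 4], [2, -8, 0], [4, 0, -6]].
Leading principal minors: -8, 60, -232.
Signs alternate −, +, − ⇒ H ≺ 0 ⇒ concave.

concave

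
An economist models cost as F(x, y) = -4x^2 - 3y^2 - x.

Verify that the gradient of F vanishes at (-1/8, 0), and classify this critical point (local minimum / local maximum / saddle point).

local maximum

∇F = (-8x - 1, -6y); substituting (-1/8, 0) gives ∇F = (0, 0), so (-1/8, 0) is indeed a critical point.
The Hessian of F is constant: H = [[-8, 0], [0, -6]].
det(H) = (-8)·(-6) − 0² = 48.
det(H) > 0 and tr(H) = -14 < 0, so H is negative definite and the point is a local maximum.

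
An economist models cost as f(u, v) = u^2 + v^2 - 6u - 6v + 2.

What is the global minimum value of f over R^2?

-16

f(u,v) separates as P(u) + Q(v) + 2, so its minimum is min P + min Q + 2.
P'(u) = 2u - 6 vanishes at u ∈ {3}; Q'(v) = 2v - 6 vanishes at v ∈ {3}.
Local minima of P (where P''>0): P(3)=-9. Local minima of Q: Q(3)=-9.
So the global minimum of f is P(3) + Q(3) + 2 = -9 − 9 + 2 = -16, attained at (3, 3).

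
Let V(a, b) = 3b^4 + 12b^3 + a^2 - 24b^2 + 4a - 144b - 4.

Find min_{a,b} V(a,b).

-248

V(a,b) separates as P(a) + Q(b) − 4, so its minimum is min P + min Q − 4.
P'(a) = 2a + 4 vanishes at a ∈ {-2}; Q'(b) = 12(b - 2)(b + 2)(b + 3) vanishes at b ∈ {-3, -2, 2}.
Local minima of P (where P''>0): P(-2)=-4. Local minima of Q: Q(-3)=135, Q(2)=-240.
So the global minimum of V is P(-2) + Q(2) − 4 = -4 − 240 − 4 = -248, attained at (-2, 2).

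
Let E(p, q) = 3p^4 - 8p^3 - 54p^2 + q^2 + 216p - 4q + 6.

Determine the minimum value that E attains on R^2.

-673

E(p,q) separates as A(p) + B(q) + 6, so its minimum is min A + min B + 6.
A'(p) = 12(p - 3)(p - 2)(p + 3) vanishes at p ∈ {-3, 2, 3}; B'(q) = 2q - 4 vanishes at q ∈ {2}.
Local minima of A (where A''>0): A(-3)=-675, A(3)=189. Local minima of B: B(2)=-4.
So the global minimum of E is A(-3) + B(2) + 6 = -675 − 4 + 6 = -673, attained at (-3, 2).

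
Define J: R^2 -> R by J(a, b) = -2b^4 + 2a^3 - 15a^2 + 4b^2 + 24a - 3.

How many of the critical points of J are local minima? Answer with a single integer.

J separates as a function of a plus a function of b, so ∇J=0 decouples.
∂J/∂a = 6(a - 4)(a - 1) = 0 at a ∈ {1, 4}; ∂J/∂b = -8b(b - 1)(b + 1) = 0 at b ∈ {-1, 0, 1}.
The Hessian is diagonal: diag(J_aa, J_bb). Second derivatives: J_aa(1)=-18, J_aa(4)=18; J_bb(-1)=-16, J_bb(0)=8, J_bb(1)=-16.
Local minima occur where both diagonal entries positive: (4, 0). Count: 1.

1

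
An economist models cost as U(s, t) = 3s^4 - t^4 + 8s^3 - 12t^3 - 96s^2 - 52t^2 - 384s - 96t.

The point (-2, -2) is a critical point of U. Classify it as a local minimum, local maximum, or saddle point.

local maximum

The mixed partial ∂²U/∂s∂t is 0, so the Hessian at any point is diag(U_ss, U_tt) = diag(12(3s^2 + 4s - 16), -4(3t^2 + 18t + 26)).
At (-2, -2): H = diag(-144, -8).
Both eigenvalues are negative, so H is negative definite: a local maximum.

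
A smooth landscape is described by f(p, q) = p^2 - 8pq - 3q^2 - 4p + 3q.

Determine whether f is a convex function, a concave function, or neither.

f is quadratic, so its Hessian is the constant matrix H = [[2, -8], [-8, -6]].
det(H) = -76, tr(H) = -4.
det(H) < 0, so H is indefinite: neither convex nor concave.

neither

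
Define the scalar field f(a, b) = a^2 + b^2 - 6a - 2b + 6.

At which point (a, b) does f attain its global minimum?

f(a,b) separates as P(a) + Q(b) + 6, so its minimum is min P + min Q + 6.
P'(a) = 2a - 6 vanishes at a ∈ {3}; Q'(b) = 2b - 2 vanishes at b ∈ {1}.
Local minima of P (where P''>0): P(3)=-9. Local minima of Q: Q(1)=-1.
So the global minimum of f is P(3) + Q(1) + 6 = -9 − 1 + 6 = -4, attained at (3, 1).

(3, 1)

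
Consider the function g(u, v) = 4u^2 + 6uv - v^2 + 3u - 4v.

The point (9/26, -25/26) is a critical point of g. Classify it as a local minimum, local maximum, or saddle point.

saddle point

The Hessian of g is constant: H = [[8, 6], [6, -2]].
det(H) = 8·(-2) − 6² = -52.
Since det(H) < 0, H is indefinite and the critical point is a saddle point.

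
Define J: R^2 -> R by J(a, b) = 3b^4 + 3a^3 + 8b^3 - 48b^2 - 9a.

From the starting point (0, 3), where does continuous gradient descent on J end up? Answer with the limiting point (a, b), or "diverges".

(1, 2)

J is separable, so gradient descent decouples: a follows -∂J/∂a, b follows -∂J/∂b.
∂J/∂a = 9(a - 1)(a + 1); at a=0 this is -9, so a increases.
∂J/∂b = 12b(b - 2)(b + 4); at b=3 this is 252, so b decreases.
a converges to its nearest critical value 1 (a local min of the a-part); b converges to 2. The iterate converges to (1, 2).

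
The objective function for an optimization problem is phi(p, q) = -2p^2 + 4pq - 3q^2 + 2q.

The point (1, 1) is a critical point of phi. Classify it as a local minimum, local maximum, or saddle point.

The Hessian of phi is constant: H = [[-4, 4], [4, -6]].
det(H) = (-4)·(-6) − 4² = 8.
det(H) > 0 and tr(H) = -10 < 0, so H is negative definite and the point is a local maximum.

local maximum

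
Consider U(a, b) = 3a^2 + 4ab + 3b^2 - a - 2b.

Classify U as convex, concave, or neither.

U is quadratic, so its Hessian is the constant matrix H = [[6, 4], [4, 6]].
det(H) = 20, tr(H) = 12.
det(H) > 0 and tr(H) > 0, so H is positive definite everywhere: convex.

convex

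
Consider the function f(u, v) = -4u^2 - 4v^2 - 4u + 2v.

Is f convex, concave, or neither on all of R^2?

f is quadratic, so its Hessian is the constant matrix H = [[-8, 0], [0, -8]].
det(H) = 64, tr(H) = -16.
det(H) > 0 and tr(H) < 0, so H is negative definite everywhere: concave.

concave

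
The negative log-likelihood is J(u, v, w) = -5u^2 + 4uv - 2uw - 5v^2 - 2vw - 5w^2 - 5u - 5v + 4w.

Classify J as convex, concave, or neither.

J is quadratic, so its Hessian is the constant matrix H = [[-10, 4, -2], [4, -10, -2], [-2, -2, -10]].
Leading principal minors: -10, 84, -728.
Signs alternate −, +, − ⇒ H ≺ 0 ⇒ concave.

concave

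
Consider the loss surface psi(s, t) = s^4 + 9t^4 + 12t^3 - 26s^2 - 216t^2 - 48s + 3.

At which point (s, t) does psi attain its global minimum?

(4, -4)

psi(s,t) separates as P(s) + Q(t) + 3, so its minimum is min P + min Q + 3.
P'(s) = 4(s - 4)(s + 1)(s + 3) vanishes at s ∈ {-3, -1, 4}; Q'(t) = 36t(t - 3)(t + 4) vanishes at t ∈ {-4, 0, 3}.
Local minima of P (where P''>0): P(-3)=-9, P(4)=-352. Local minima of Q: Q(-4)=-1920, Q(3)=-891.
So the global minimum of psi is P(4) + Q(-4) + 3 = -352 − 1920 + 3 = -2269, attained at (4, -4).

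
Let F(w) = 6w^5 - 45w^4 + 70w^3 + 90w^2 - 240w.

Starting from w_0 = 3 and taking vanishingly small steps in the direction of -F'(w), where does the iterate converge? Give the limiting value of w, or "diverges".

F'(w) = 30(w - 4)(w - 2)(w - 1)(w + 1), so F'(3) = -240.
Gradient descent moves in the -F' direction, i.e. w is increasing.
The nearest critical point in that direction is w = 4, where F'' = 900 > 0 (a local minimum). The iterate converges there.

4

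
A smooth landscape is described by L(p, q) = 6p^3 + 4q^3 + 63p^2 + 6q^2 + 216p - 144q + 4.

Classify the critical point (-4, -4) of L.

The mixed partial ∂²L/∂p∂q is 0, so the Hessian at any point is diag(L_pp, L_qq) = diag(18(2p + 7), 12(2q + 1)).
At (-4, -4): H = diag(-18, -84).
Both eigenvalues are negative, so H is negative definite: a local maximum.

local maximum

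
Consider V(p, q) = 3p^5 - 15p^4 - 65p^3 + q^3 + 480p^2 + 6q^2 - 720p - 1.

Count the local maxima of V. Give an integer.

V separates as a function of p plus a function of q, so ∇V=0 decouples.
∂V/∂p = 15(p - 4)(p - 3)(p - 1)(p + 4) = 0 at p ∈ {-4, 1, 3, 4}; ∂V/∂q = 3q(q + 4) = 0 at q ∈ {-4, 0}.
The Hessian is diagonal: diag(V_pp, V_qq). Second derivatives: V_pp(-4)=-4200, V_pp(1)=450, V_pp(3)=-210, V_pp(4)=360; V_qq(-4)=-12, V_qq(0)=12.
Local maxima occur where both diagonal entries negative: (-4, -4), (3, -4). Count: 2.

2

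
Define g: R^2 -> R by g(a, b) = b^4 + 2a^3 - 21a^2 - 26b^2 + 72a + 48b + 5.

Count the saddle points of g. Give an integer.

3

g separates as a function of a plus a function of b, so ∇g=0 decouples.
∂g/∂a = 6(a - 4)(a - 3) = 0 at a ∈ {3, 4}; ∂g/∂b = 4(b - 3)(b - 1)(b + 4) = 0 at b ∈ {-4, 1, 3}.
The Hessian is diagonal: diag(g_aa, g_bb). Second derivatives: g_aa(3)=-6, g_aa(4)=6; g_bb(-4)=140, g_bb(1)=-40, g_bb(3)=56.
Saddle points occur where the two diagonal entries have opposite signs: (3, -4), (3, 3), (4, 1). Count: 3.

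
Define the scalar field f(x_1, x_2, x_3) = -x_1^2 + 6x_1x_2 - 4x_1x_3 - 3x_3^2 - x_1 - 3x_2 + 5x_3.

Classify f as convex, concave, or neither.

f is quadratic, so its Hessian is the constant matrix H = [[-2, 6, -4], [6, 0, 0], [-4, 0, -6]].
Leading principal minors: -2, -36, 216.
Neither pattern holds ⇒ H is indefinite ⇒ neither convex nor concave.

neither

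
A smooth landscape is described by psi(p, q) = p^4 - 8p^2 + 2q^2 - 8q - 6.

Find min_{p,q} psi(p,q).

psi(p,q) separates as A(p) + B(q) − 6, so its minimum is min A + min B − 6.
A'(p) = 4p(p - 2)(p + 2) vanishes at p ∈ {-2, 0, 2}; B'(q) = 4q - 8 vanishes at q ∈ {2}.
Local minima of A (where A''>0): A(-2)=-16, A(2)=-16. Local minima of B: B(2)=-8.
So the global minimum of psi is A(-2) + B(2) − 6 = -16 − 8 − 6 = -30, attained at (-2, 2).

-30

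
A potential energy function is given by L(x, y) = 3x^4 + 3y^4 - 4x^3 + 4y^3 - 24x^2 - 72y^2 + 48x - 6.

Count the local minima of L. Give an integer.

4

L separates as a function of x plus a function of y, so ∇L=0 decouples.
∂L/∂x = 12(x - 2)(x - 1)(x + 2) = 0 at x ∈ {-2, 1, 2}; ∂L/∂y = 12y(y - 3)(y + 4) = 0 at y ∈ {-4, 0, 3}.
The Hessian is diagonal: diag(L_xx, L_yy). Second derivatives: L_xx(-2)=144, L_xx(1)=-36, L_xx(2)=48; L_yy(-4)=336, L_yy(0)=-144, L_yy(3)=252.
Local minima occur where both diagonal entries positive: (-2, -4), (-2, 3), (2, -4), (2, 3). Count: 4.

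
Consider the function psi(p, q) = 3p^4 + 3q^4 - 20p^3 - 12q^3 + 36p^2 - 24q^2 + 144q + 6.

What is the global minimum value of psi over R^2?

-234

psi(p,q) separates as A(p) + B(q) + 6, so its minimum is min A + min B + 6.
A'(p) = 12p(p - 3)(p - 2) vanishes at p ∈ {0, 2, 3}; B'(q) = 12(q - 3)(q - 2)(q + 2) vanishes at q ∈ {-2, 2, 3}.
Local minima of A (where A''>0): A(0)=0, A(3)=27. Local minima of B: B(-2)=-240, B(3)=135.
So the global minimum of psi is A(0) + B(-2) + 6 = 0 − 240 + 6 = -234, attained at (0, -2).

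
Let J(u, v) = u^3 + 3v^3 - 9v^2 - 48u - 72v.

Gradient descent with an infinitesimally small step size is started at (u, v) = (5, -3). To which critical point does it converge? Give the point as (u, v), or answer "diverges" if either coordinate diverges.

diverges

J is separable, so gradient descent decouples: u follows -∂J/∂u, v follows -∂J/∂v.
∂J/∂u = 3(u - 4)(u + 4); at u=5 this is 27, so u decreases.
∂J/∂v = 9(v - 4)(v + 2); at v=-3 this is 63, so v decreases.
The v-coordinate has no critical point in that direction and runs off to infinity.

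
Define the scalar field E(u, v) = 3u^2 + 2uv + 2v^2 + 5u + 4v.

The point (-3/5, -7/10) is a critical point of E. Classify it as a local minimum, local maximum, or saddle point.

The Hessian of E is constant: H = [[6, 2], [2, 4]].
det(H) = 6·4 − 2² = 20.
det(H) > 0 and tr(H) = 10 > 0, so H is positive definite and the point is a local minimum.

local minimum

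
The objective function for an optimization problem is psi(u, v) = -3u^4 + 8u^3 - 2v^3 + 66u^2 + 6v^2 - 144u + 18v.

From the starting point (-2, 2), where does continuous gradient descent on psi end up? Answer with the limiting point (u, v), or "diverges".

(1, -1)

psi is separable, so gradient descent decouples: u follows -∂psi/∂u, v follows -∂psi/∂v.
∂psi/∂u = -12(u - 4)(u - 1)(u + 3); at u=-2 this is -216, so u increases.
∂psi/∂v = -6(v - 3)(v + 1); at v=2 this is 18, so v decreases.
u converges to its nearest critical value 1 (a local min of the u-part); v converges to -1. The iterate converges to (1, -1).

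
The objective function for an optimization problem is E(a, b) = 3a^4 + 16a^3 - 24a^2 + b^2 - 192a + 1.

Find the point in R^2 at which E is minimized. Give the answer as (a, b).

(2, 0)

E(a,b) separates as P(a) + Q(b) + 1, so its minimum is min P + min Q + 1.
P'(a) = 12(a - 2)(a + 2)(a + 4) vanishes at a ∈ {-4, -2, 2}; Q'(b) = 2b vanishes at b ∈ {0}.
Local minima of P (where P''>0): P(-4)=128, P(2)=-304. Local minima of Q: Q(0)=0.
So the global minimum of E is P(2) + Q(0) + 1 = -304 + 0 + 1 = -303, attained at (2, 0).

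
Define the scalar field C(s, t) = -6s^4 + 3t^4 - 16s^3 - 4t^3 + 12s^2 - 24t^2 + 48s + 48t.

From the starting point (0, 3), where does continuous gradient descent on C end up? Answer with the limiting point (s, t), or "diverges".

(-1, 2)

C is separable, so gradient descent decouples: s follows -∂C/∂s, t follows -∂C/∂t.
∂C/∂s = -24(s - 1)(s + 1)(s + 2); at s=0 this is 48, so s decreases.
∂C/∂t = 12(t - 2)(t - 1)(t + 2); at t=3 this is 120, so t decreases.
s converges to its nearest critical value -1 (a local min of the s-part); t converges to 2. The iterate converges to (-1, 2).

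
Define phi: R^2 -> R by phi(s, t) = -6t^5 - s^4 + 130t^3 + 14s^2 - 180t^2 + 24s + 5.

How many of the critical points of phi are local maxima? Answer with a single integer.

4

phi separates as a function of s plus a function of t, so ∇phi=0 decouples.
∂phi/∂s = -4(s - 3)(s + 1)(s + 2) = 0 at s ∈ {-2, -1, 3}; ∂phi/∂t = -30t(t - 3)(t - 1)(t + 4) = 0 at t ∈ {-4, 0, 1, 3}.
The Hessian is diagonal: diag(phi_ss, phi_tt). Second derivatives: phi_ss(-2)=-20, phi_ss(-1)=16, phi_ss(3)=-80; phi_tt(-4)=4200, phi_tt(0)=-360, phi_tt(1)=300, phi_tt(3)=-1260.
Local maxima occur where both diagonal entries negative: (-2, 0), (-2, 3), (3, 0), (3, 3). Count: 4.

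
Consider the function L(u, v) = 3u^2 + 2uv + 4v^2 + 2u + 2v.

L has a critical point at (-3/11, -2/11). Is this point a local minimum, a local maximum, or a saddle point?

The Hessian of L is constant: H = [[6, 2], [2, 8]].
det(H) = 6·8 − 2² = 44.
det(H) > 0 and tr(H) = 14 > 0, so H is positive definite and the point is a local minimum.

local minimum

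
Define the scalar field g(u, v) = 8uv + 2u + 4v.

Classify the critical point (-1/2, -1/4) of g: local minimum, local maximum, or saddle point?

The Hessian of g is constant: H = [[0, 8], [8, 0]].
det(H) = 0·0 − 8² = -64.
Since det(H) < 0, H is indefinite and the critical point is a saddle point.

saddle point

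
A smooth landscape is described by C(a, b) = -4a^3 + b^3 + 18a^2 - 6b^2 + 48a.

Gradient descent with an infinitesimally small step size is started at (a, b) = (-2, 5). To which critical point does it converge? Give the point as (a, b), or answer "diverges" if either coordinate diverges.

(-1, 4)

C is separable, so gradient descent decouples: a follows -∂C/∂a, b follows -∂C/∂b.
∂C/∂a = -12(a - 4)(a + 1); at a=-2 this is -72, so a increases.
∂C/∂b = 3b(b - 4); at b=5 this is 15, so b decreases.
a converges to its nearest critical value -1 (a local min of the a-part); b converges to 4. The iterate converges to (-1, 4).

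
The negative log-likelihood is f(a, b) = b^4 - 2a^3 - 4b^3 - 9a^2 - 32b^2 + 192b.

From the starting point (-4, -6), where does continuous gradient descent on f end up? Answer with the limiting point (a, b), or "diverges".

f is separable, so gradient descent decouples: a follows -∂f/∂a, b follows -∂f/∂b.
∂f/∂a = -6a(a + 3); at a=-4 this is -24, so a increases.
∂f/∂b = 4(b - 4)(b - 3)(b + 4); at b=-6 this is -720, so b increases.
a converges to its nearest critical value -3 (a local min of the a-part); b converges to -4. The iterate converges to (-3, -4).

(-3, -4)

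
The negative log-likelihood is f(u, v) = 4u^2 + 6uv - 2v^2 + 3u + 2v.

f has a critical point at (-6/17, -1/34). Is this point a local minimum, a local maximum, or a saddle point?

The Hessian of f is constant: H = [[8, 6], [6, -4]].
det(H) = 8·(-4) − 6² = -68.
Since det(H) < 0, H is indefinite and the critical point is a saddle point.

saddle point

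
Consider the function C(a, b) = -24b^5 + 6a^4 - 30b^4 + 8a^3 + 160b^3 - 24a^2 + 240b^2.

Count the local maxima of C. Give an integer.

C separates as a function of a plus a function of b, so ∇C=0 decouples.
∂C/∂a = 24a(a - 1)(a + 2) = 0 at a ∈ {-2, 0, 1}; ∂C/∂b = -120b(b - 2)(b + 1)(b + 2) = 0 at b ∈ {-2, -1, 0, 2}.
The Hessian is diagonal: diag(C_aa, C_bb). Second derivatives: C_aa(-2)=144, C_aa(0)=-48, C_aa(1)=72; C_bb(-2)=960, C_bb(-1)=-360, C_bb(0)=480, C_bb(2)=-2880.
Local maxima occur where both diagonal entries negative: (0, -1), (0, 2). Count: 2.

2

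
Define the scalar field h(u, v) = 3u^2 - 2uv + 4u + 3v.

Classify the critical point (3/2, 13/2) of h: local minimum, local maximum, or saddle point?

saddle point

The Hessian of h is constant: H = [[6, -2], [-2, 0]].
det(H) = 6·0 − (-2)² = -4.
Since det(H) < 0, H is indefinite and the critical point is a saddle point.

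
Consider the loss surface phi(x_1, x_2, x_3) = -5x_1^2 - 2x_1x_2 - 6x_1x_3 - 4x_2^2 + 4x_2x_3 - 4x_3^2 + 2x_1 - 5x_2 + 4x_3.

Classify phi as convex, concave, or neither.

phi is quadratic, so its Hessian is the constant matrix H = [[-10, -2, -6], [-2, -8, 4], [-6, 4, -8]].
Leading principal minors: -10, 76, -64.
Signs alternate −, +, − ⇒ H ≺ 0 ⇒ concave.

concave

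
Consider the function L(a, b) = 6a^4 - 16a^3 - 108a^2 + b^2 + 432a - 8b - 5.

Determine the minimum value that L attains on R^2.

-1371

L(a,b) separates as P(a) + Q(b) − 5, so its minimum is min P + min Q − 5.
P'(a) = 24(a - 3)(a - 2)(a + 3) vanishes at a ∈ {-3, 2, 3}; Q'(b) = 2b - 8 vanishes at b ∈ {4}.
Local minima of P (where P''>0): P(-3)=-1350, P(3)=378. Local minima of Q: Q(4)=-16.
So the global minimum of L is P(-3) + Q(4) − 5 = -1350 − 16 − 5 = -1371, attained at (-3, 4).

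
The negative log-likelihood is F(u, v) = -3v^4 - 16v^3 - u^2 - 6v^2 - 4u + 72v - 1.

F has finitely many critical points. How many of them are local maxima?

F separates as a function of u plus a function of v, so ∇F=0 decouples.
∂F/∂u = -2(u + 2) = 0 at u ∈ {-2}; ∂F/∂v = -12(v - 1)(v + 2)(v + 3) = 0 at v ∈ {-3, -2, 1}.
The Hessian is diagonal: diag(F_uu, F_vv). Second derivatives: F_uu(-2)=-2; F_vv(-3)=-48, F_vv(-2)=36, F_vv(1)=-144.
Local maxima occur where both diagonal entries negative: (-2, -3), (-2, 1). Count: 2.

2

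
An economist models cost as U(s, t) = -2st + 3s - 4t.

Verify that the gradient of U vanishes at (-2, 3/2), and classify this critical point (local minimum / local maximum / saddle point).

saddle point

∇U = (-2t + 3, -2s - 4); substituting (-2, 3/2) gives ∇U = (0, 0), so (-2, 3/2) is indeed a critical point.
The Hessian of U is constant: H = [[0, -2], [-2, 0]].
det(H) = 0·0 − (-2)² = -4.
Since det(H) < 0, H is indefinite and the critical point is a saddle point.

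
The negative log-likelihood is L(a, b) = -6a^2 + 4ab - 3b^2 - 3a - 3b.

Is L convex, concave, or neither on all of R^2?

concave

L is quadratic, so its Hessian is the constant matrix H = [[-12, 4], [4, -6]].
det(H) = 56, tr(H) = -18.
det(H) > 0 and tr(H) < 0, so H is negative definite everywhere: concave.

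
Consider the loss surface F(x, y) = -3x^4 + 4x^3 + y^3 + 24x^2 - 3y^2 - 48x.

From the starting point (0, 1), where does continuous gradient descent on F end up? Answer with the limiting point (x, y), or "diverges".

F is separable, so gradient descent decouples: x follows -∂F/∂x, y follows -∂F/∂y.
∂F/∂x = -12(x - 2)(x - 1)(x + 2); at x=0 this is -48, so x increases.
∂F/∂y = 3y(y - 2); at y=1 this is -3, so y increases.
x converges to its nearest critical value 1 (a local min of the x-part); y converges to 2. The iterate converges to (1, 2).

(1, 2)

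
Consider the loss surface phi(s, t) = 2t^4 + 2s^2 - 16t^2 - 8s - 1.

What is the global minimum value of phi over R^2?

phi(s,t) separates as P(s) + Q(t) − 1, so its minimum is min P + min Q − 1.
P'(s) = 4s - 8 vanishes at s ∈ {2}; Q'(t) = 8t(t - 2)(t + 2) vanishes at t ∈ {-2, 0, 2}.
Local minima of P (where P''>0): P(2)=-8. Local minima of Q: Q(-2)=-32, Q(2)=-32.
So the global minimum of phi is P(2) + Q(-2) − 1 = -8 − 32 − 1 = -41, attained at (2, -2).

-41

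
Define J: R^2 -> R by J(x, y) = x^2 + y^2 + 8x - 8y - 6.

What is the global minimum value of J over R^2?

J(x,y) separates as P(x) + Q(y) − 6, so its minimum is min P + min Q − 6.
P'(x) = 2x + 8 vanishes at x ∈ {-4}; Q'(y) = 2y - 8 vanishes at y ∈ {4}.
Local minima of P (where P''>0): P(-4)=-16. Local minima of Q: Q(4)=-16.
So the global minimum of J is P(-4) + Q(4) − 6 = -16 − 16 − 6 = -38, attained at (-4, 4).

-38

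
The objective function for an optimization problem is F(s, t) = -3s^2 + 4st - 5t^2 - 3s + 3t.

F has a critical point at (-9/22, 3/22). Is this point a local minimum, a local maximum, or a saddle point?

local maximum

The Hessian of F is constant: H = [[-6, 4], [4, -10]].
det(H) = (-6)·(-10) − 4² = 44.
det(H) > 0 and tr(H) = -16 < 0, so H is negative definite and the point is a local maximum.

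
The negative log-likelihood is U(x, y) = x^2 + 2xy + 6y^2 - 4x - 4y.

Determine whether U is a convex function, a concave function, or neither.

U is quadratic, so its Hessian is the constant matrix H = [[2, 2], [2, 12]].
det(H) = 20, tr(H) = 14.
det(H) > 0 and tr(H) > 0, so H is positive definite everywhere: convex.

convex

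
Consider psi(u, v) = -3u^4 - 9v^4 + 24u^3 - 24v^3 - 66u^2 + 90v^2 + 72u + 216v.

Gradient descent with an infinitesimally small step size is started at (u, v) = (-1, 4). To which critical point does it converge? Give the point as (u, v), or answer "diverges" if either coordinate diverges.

diverges

psi is separable, so gradient descent decouples: u follows -∂psi/∂u, v follows -∂psi/∂v.
∂psi/∂u = -12(u - 3)(u - 2)(u - 1); at u=-1 this is 288, so u decreases.
∂psi/∂v = -36(v - 2)(v + 1)(v + 3); at v=4 this is -2520, so v increases.
The u-coordinate has no critical point in that direction and runs off to infinity.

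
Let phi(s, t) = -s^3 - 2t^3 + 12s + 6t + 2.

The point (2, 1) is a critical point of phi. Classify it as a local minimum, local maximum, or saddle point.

local maximum

The mixed partial ∂²phi/∂s∂t is 0, so the Hessian at any point is diag(phi_ss, phi_tt) = diag(-6s, -12t).
At (2, 1): H = diag(-12, -12).
Both eigenvalues are negative, so H is negative definite: a local maximum.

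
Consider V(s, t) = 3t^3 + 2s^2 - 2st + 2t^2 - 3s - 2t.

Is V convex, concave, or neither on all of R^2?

The term 3t^3 is cubic, so the Hessian is not constant.
∂²V/∂t² = 18t + 4, which takes both signs as t varies (negative for sufficiently negative t). A diagonal entry of the Hessian changing sign means the Hessian is neither positive- nor negative-semidefinite on all of R^2.

neither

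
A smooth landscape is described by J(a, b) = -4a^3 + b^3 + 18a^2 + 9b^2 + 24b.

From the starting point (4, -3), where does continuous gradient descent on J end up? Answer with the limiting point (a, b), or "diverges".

J is separable, so gradient descent decouples: a follows -∂J/∂a, b follows -∂J/∂b.
∂J/∂a = -12a(a - 3); at a=4 this is -48, so a increases.
∂J/∂b = 3(b + 2)(b + 4); at b=-3 this is -3, so b increases.
The a-coordinate has no critical point in that direction and runs off to infinity.

diverges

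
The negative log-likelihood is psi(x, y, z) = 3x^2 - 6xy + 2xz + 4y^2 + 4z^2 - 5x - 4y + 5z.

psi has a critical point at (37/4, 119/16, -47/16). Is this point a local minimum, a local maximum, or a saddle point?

local minimum

The Hessian is constant: H = [[6, -6, 2], [-6, 8, 0], [2, 0, 8]].
Leading principal minors: Δ₁ = 6, Δ₂ = 12, Δ₃ = 64.
All leading minors are positive, so H is positive definite: a local minimum.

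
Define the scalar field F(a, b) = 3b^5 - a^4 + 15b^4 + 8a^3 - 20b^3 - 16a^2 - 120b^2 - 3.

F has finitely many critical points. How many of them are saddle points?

6

F separates as a function of a plus a function of b, so ∇F=0 decouples.
∂F/∂a = -4a(a - 4)(a - 2) = 0 at a ∈ {0, 2, 4}; ∂F/∂b = 15b(b - 2)(b + 2)(b + 4) = 0 at b ∈ {-4, -2, 0, 2}.
The Hessian is diagonal: diag(F_aa, F_bb). Second derivatives: F_aa(0)=-32, F_aa(2)=16, F_aa(4)=-32; F_bb(-4)=-720, F_bb(-2)=240, F_bb(0)=-240, F_bb(2)=720.
Saddle points occur where the two diagonal entries have opposite signs: (0, -2), (0, 2), (2, -4), (2, 0), (4, -2), (4, 2). Count: 6.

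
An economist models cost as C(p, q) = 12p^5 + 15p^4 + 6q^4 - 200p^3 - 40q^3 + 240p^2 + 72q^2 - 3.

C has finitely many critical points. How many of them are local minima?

C separates as a function of p plus a function of q, so ∇C=0 decouples.
∂C/∂p = 60p(p - 2)(p - 1)(p + 4) = 0 at p ∈ {-4, 0, 1, 2}; ∂C/∂q = 24q(q - 3)(q - 2) = 0 at q ∈ {0, 2, 3}.
The Hessian is diagonal: diag(C_pp, C_qq). Second derivatives: C_pp(-4)=-7200, C_pp(0)=480, C_pp(1)=-300, C_pp(2)=720; C_qq(0)=144, C_qq(2)=-48, C_qq(3)=72.
Local minima occur where both diagonal entries positive: (0, 0), (0, 3), (2, 0), (2, 3). Count: 4.

4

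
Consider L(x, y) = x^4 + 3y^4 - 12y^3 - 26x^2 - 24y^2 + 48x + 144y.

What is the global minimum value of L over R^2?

L(x,y) separates as P(x) + Q(y), so its minimum is min P + min Q.
P'(x) = 4(x - 3)(x - 1)(x + 4) vanishes at x ∈ {-4, 1, 3}; Q'(y) = 12(y - 3)(y - 2)(y + 2) vanishes at y ∈ {-2, 2, 3}.
Local minima of P (where P''>0): P(-4)=-352, P(3)=-9. Local minima of Q: Q(-2)=-240, Q(3)=135.
So the global minimum of L is P(-4) + Q(-2) = -352 − 240 = -592, attained at (-4, -2).

-592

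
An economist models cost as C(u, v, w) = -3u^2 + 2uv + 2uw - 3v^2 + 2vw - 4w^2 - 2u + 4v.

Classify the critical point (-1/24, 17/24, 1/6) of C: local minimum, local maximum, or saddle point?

local maximum

The Hessian is constant: H = [[-6, 2, 2], [2, -6, 2], [2, 2, -8]].
Leading principal minors: Δ₁ = -6, Δ₂ = 32, Δ₃ = -192.
The minors alternate sign starting negative (−, +, −), so H is negative definite: a local maximum.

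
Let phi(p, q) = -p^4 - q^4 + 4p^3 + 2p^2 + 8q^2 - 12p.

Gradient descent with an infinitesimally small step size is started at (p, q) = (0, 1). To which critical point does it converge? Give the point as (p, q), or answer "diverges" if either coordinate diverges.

(1, 0)

phi is separable, so gradient descent decouples: p follows -∂phi/∂p, q follows -∂phi/∂q.
∂phi/∂p = -4(p - 3)(p - 1)(p + 1); at p=0 this is -12, so p increases.
∂phi/∂q = -4q(q - 2)(q + 2); at q=1 this is 12, so q decreases.
p converges to its nearest critical value 1 (a local min of the p-part); q converges to 0. The iterate converges to (1, 0).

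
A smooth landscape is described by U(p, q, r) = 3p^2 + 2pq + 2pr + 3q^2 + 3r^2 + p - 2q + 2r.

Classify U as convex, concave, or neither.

U is quadratic, so its Hessian is the constant matrix H = [[6, 2, 2], [2, 6, 0], [2, 0, 6]].
Leading principal minors: 6, 32, 168.
All positive ⇒ H ≻ 0 ⇒ convex.

convex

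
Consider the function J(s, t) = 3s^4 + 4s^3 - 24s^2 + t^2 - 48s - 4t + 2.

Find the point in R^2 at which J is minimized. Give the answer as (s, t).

(2, 2)

J(s,t) separates as P(s) + Q(t) + 2, so its minimum is min P + min Q + 2.
P'(s) = 12(s - 2)(s + 1)(s + 2) vanishes at s ∈ {-2, -1, 2}; Q'(t) = 2(t - 2) vanishes at t ∈ {2}.
Local minima of P (where P''>0): P(-2)=16, P(2)=-112. Local minima of Q: Q(2)=-4.
So the global minimum of J is P(2) + Q(2) + 2 = -112 − 4 + 2 = -114, attained at (2, 2).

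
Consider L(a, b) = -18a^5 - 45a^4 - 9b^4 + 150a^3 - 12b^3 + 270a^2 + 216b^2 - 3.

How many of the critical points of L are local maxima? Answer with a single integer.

L separates as a function of a plus a function of b, so ∇L=0 decouples.
∂L/∂a = -90a(a - 2)(a + 1)(a + 3) = 0 at a ∈ {-3, -1, 0, 2}; ∂L/∂b = -36b(b - 3)(b + 4) = 0 at b ∈ {-4, 0, 3}.
The Hessian is diagonal: diag(L_aa, L_bb). Second derivatives: L_aa(-3)=2700, L_aa(-1)=-540, L_aa(0)=540, L_aa(2)=-2700; L_bb(-4)=-1008, L_bb(0)=432, L_bb(3)=-756.
Local maxima occur where both diagonal entries negative: (-1, -4), (-1, 3), (2, -4), (2, 3). Count: 4.

4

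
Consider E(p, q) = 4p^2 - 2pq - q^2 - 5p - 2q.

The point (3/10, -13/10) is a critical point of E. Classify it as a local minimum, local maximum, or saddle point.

saddle point

The Hessian of E is constant: H = [[8, -2], [-2, -2]].
det(H) = 8·(-2) − (-2)² = -20.
Since det(H) < 0, H is indefinite and the critical point is a saddle point.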